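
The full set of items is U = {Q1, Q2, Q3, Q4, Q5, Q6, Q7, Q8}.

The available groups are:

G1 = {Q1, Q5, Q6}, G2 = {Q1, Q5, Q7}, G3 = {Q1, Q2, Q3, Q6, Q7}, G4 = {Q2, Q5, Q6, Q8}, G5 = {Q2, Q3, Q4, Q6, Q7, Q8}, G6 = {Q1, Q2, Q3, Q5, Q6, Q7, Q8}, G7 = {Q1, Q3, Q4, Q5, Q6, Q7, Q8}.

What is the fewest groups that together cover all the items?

2

G2 and G5 cover everything between them: the union {Q1, Q2, Q3, Q4, Q5, Q6, Q7, Q8} is all of U.
No single group has all 8 items (the largest, G6, has 7), so 2 is optimal.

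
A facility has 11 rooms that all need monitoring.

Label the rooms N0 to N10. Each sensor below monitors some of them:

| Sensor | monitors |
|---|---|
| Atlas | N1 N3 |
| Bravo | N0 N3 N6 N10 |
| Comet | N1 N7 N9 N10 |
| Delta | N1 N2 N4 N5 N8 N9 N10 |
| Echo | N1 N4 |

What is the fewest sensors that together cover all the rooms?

Take {Bravo, Comet, Delta}. Their union is {N0, N1, N2, N3, N4, N5, N6, N7, N8, N9, N10}, which is all 11 rooms.
Only Bravo contains N0, so Bravo is forced; the remaining 7 rooms need at least 2 more sensors (each remaining sensor adds at most 6) — so at least 3 sensors are needed, and 3 is optimal.

3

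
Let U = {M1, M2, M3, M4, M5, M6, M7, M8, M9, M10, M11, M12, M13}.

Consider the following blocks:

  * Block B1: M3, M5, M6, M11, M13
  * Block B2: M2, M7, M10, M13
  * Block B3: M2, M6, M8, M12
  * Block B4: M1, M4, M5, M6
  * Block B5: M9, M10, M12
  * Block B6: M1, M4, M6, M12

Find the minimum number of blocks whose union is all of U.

B1 and B2 and B3 and B5 and B6 together: B1 ∪ B2 ∪ B3 ∪ B5 ∪ B6 = {M1, M2, M3, M4, M5, M6, M7, M8, M9, M10, M11, M12, M13} — every element is covered.
No 4 of the 6 blocks cover everything (all 15 combinations miss at least one element), so 5 is optimal.

5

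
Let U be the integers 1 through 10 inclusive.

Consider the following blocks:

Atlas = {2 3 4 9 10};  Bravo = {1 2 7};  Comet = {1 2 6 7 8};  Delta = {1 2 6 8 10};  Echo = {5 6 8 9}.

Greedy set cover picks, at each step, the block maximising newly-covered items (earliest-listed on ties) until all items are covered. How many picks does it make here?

Greedy: pick Atlas (covers 5 new) → pick Comet (covers 4 new) → pick Echo (covers 1 new). Total picks: 3.

3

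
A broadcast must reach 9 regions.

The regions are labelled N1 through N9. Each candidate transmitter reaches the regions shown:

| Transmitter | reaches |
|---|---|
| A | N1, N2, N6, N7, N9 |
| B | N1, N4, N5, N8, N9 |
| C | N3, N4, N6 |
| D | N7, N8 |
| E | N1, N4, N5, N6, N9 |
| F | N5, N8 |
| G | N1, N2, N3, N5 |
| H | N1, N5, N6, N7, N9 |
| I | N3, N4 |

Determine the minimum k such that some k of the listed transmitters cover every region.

Take {D, E, G}. Their union is {N1, N2, N3, N4, N5, N6, N7, N8, N9}, which is all 9 regions.
No 2 of the 9 transmitters cover everything (all 36 combinations miss at least one region), so 3 is optimal.

3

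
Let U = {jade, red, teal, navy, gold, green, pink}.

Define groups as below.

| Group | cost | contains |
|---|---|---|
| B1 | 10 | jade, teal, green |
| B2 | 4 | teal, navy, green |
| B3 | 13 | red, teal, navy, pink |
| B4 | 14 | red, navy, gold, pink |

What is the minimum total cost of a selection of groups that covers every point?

24

B1, B4 together cover every point (B1 ∪ B4 = {jade, red, teal, navy, gold, green, pink}); total cost 10 + 14 = 24.
The greedy pick B2, B4, B1 costs 28; no covering selection beats 24.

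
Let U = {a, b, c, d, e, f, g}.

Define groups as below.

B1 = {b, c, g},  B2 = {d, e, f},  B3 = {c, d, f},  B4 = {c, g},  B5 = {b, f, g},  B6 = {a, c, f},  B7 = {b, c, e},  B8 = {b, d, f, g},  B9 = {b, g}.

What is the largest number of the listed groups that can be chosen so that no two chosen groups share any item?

2

B3, B9 are pairwise disjoint (B3={c,d,f}; B9={b,g}).
Every remaining group overlaps one of these, and no 3 of the listed groups are pairwise disjoint, so 2 is the maximum.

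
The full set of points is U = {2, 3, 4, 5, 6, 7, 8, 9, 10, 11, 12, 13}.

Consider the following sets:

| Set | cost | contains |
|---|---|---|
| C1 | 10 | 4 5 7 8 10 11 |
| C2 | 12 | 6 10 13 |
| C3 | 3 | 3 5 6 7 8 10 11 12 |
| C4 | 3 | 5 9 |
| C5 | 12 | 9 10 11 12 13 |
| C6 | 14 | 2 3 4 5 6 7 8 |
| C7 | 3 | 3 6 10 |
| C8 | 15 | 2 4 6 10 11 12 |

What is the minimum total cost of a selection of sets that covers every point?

26

C5, C6 together cover every point (C5 ∪ C6 = {2, 3, 4, 5, 6, 7, 8, 9, 10, 11, 12, 13}); total cost 12 + 14 = 26.
The greedy pick C3, C4, C6, C2 costs 32; no covering selection beats 26.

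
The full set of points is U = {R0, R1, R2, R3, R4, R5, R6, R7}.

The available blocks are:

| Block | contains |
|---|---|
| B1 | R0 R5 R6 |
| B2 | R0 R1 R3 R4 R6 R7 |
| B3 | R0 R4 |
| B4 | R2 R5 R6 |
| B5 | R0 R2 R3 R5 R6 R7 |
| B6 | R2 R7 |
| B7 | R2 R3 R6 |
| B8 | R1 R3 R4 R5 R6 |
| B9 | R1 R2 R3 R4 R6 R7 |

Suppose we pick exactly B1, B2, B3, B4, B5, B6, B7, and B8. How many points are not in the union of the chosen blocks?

Union of B1, B2, B3, B4, B5, B6, B7, B8 = {R0, R1, R2, R3, R4, R5, R6, R7} — that's every point, so 0 are uncovered.

0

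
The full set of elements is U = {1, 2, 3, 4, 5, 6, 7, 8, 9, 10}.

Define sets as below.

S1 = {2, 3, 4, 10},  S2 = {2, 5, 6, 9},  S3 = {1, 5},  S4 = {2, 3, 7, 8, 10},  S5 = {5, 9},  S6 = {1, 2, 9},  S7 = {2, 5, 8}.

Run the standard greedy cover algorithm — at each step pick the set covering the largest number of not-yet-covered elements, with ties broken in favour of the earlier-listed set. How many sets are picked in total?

4

Greedy: pick S4 (covers 5 new) → pick S2 (covers 3 new) → pick S1 (covers 1 new) → pick S3 (covers 1 new). Total picks: 4.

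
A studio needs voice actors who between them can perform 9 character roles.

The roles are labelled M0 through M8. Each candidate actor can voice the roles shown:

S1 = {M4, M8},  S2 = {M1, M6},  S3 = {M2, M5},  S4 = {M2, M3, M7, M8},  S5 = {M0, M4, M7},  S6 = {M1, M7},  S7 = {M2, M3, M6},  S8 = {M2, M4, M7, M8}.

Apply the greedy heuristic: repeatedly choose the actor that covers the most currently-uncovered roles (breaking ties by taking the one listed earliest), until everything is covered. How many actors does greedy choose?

4

Greedy: pick S4 (covers 4 new) → pick S2 (covers 2 new) → pick S5 (covers 2 new) → pick S3 (covers 1 new). Total picks: 4.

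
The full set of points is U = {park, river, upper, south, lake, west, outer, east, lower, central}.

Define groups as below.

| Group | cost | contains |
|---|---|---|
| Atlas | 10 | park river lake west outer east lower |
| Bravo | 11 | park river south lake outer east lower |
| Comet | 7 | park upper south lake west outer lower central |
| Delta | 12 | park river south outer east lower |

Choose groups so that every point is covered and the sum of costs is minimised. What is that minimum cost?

17

Atlas, Comet together cover every point (Atlas ∪ Comet = {park, river, upper, south, lake, west, outer, east, lower, central}); total cost 10 + 7 = 17.
No covering selection has total cost below 17.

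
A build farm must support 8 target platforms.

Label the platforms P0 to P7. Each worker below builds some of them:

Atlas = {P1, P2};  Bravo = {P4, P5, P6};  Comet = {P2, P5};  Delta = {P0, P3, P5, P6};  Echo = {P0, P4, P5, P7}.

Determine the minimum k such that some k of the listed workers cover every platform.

Take {Atlas, Delta, Echo}. Their union is {P0, P1, P2, P3, P4, P5, P6, P7}, which is all 8 platforms.
Only Atlas contains P1, so Atlas is forced; the remaining 6 platforms need at least 2 more workers (each remaining worker adds at most 4) — so at least 3 workers are needed, and 3 is optimal.

3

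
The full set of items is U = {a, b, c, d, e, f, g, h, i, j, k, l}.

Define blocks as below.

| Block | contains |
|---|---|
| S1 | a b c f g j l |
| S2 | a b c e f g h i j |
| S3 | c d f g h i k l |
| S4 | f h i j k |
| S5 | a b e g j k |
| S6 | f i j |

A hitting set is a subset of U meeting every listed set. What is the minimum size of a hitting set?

2

The 2 items {g, i} hit every block.
No single item lies in every block, so at least 2 are needed and 2 is optimal.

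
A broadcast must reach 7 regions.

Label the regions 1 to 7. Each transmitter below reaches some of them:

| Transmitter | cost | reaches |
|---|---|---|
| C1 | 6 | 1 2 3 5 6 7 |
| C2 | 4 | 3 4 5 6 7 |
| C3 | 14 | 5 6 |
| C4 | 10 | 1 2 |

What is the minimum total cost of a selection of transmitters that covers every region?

C1, C2 together cover every region (C1 ∪ C2 = {1, 2, 3, 4, 5, 6, 7}); total cost 6 + 4 = 10.
No covering selection has total cost below 10.

10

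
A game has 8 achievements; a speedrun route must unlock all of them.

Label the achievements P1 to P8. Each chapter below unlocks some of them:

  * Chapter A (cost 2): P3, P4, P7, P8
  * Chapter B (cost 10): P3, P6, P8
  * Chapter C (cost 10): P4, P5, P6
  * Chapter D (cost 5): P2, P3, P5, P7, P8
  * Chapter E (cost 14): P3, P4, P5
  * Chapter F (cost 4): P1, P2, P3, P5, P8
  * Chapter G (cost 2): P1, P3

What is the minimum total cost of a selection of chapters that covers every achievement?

A, B, F together cover every achievement (A ∪ B ∪ F = {P1, P2, P3, P4, P5, P6, P7, P8}); total cost 2 + 10 + 4 = 16.
No covering selection has total cost below 16.

16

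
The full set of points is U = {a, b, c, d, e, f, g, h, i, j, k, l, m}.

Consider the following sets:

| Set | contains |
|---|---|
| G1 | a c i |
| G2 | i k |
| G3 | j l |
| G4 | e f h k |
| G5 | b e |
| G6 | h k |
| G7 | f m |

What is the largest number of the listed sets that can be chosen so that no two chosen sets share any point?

G1, G3, G5, G6, G7 are pairwise disjoint (G1={a,c,i}; G3={j,l}; G5={b,e}; G6={h,k}; G7={f,m}).
Every remaining set overlaps one of these, and no 6 of the listed sets are pairwise disjoint, so 5 is the maximum.

5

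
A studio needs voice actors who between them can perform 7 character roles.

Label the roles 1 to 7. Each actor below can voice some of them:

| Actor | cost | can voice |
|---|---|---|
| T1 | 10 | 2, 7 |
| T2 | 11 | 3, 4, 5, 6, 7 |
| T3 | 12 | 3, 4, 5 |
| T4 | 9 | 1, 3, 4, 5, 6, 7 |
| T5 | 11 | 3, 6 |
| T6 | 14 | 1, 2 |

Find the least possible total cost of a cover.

T1, T4 together cover every role (T1 ∪ T4 = {1, 2, 3, 4, 5, 6, 7}); total cost 10 + 9 = 19.
No covering selection has total cost below 19.

19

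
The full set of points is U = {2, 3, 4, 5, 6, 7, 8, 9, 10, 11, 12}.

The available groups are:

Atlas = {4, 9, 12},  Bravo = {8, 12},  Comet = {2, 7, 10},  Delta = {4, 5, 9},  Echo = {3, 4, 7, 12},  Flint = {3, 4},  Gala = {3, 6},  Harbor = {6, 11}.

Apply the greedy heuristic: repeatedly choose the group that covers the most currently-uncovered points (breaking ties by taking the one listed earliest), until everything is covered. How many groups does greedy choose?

5

Greedy: pick Echo (covers 4 new) → pick Comet (covers 2 new) → pick Delta (covers 2 new) → pick Harbor (covers 2 new) → pick Bravo (covers 1 new). Total picks: 5.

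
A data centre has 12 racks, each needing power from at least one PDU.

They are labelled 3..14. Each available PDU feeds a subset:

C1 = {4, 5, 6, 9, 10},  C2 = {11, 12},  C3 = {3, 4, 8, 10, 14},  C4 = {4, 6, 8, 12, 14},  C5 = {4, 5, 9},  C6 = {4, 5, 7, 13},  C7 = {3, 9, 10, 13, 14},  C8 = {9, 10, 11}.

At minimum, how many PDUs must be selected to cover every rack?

4

C3 and C4 and C6 and C8 together: C3 ∪ C4 ∪ C6 ∪ C8 = {3, 4, 5, 6, 7, 8, 9, 10, 11, 12, 13, 14} — every rack is covered.
No 3 of the 8 PDUs cover everything (all 56 combinations miss at least one rack), so 4 is optimal.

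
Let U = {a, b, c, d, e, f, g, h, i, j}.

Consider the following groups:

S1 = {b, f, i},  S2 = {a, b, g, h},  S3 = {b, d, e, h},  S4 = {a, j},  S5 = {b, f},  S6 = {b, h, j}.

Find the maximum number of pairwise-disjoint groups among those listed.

2

S1, S4 are pairwise disjoint (S1={b,f,i}; S4={a,j}).
Every remaining group overlaps one of these, and no 3 of the listed groups are pairwise disjoint, so 2 is the maximum.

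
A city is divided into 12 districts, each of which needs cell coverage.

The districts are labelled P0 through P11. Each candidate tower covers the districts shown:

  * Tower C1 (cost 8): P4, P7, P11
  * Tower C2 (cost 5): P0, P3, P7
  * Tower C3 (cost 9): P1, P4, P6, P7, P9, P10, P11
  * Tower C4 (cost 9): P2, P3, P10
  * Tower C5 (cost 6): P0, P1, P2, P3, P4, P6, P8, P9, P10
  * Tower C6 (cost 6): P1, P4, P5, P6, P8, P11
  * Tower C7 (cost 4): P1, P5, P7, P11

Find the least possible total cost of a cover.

C5, C7 together cover every district (C5 ∪ C7 = {P0, P1, P2, P3, P4, P5, P6, P7, P8, P9, P10, P11}); total cost 6 + 4 = 10.
No covering selection has total cost below 10.

10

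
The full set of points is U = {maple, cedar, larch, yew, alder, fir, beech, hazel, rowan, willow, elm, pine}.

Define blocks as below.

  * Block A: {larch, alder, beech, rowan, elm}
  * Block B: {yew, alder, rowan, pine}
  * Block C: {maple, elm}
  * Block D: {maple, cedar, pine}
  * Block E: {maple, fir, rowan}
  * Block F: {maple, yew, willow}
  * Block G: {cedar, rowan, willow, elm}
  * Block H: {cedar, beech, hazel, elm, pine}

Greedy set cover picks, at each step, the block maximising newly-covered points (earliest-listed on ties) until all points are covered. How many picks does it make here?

5

Greedy: pick A (covers 5 new) → pick D (covers 3 new) → pick F (covers 2 new) → pick E (covers 1 new) → pick H (covers 1 new). Total picks: 5.
(The true minimum cover uses only 4 blocks, so greedy is not optimal here.)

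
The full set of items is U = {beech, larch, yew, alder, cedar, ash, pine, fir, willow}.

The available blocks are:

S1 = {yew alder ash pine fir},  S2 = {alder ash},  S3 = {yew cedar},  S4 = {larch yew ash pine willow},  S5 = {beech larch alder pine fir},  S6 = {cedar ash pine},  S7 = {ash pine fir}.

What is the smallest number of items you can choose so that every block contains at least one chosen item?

Take H = {beech, cedar, ash}. Each listed block contains at least one of these, so H is a hitting set of size 3.
No choice of 2 items meets every block, so 3 is the minimum.

3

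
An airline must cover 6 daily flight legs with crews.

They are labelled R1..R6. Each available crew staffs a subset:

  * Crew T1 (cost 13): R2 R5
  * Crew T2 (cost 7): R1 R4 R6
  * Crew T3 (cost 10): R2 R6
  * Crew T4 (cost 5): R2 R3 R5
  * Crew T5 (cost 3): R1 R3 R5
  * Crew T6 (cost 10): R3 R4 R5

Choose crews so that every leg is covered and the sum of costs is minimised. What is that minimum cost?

T2, T4 together cover every leg (T2 ∪ T4 = {R1, R2, R3, R4, R5, R6}); total cost 7 + 5 = 12.
The greedy pick T5, T2, T4 costs 15; no covering selection beats 12.

12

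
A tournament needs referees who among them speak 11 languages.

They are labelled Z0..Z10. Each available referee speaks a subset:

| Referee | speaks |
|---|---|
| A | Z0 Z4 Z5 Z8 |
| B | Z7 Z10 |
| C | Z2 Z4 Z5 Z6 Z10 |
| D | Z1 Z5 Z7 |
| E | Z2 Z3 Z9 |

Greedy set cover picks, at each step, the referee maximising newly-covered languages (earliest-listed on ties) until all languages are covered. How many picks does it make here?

Greedy: pick C (covers 5 new) → pick A (covers 2 new) → pick D (covers 2 new) → pick E (covers 2 new). Total picks: 4.

4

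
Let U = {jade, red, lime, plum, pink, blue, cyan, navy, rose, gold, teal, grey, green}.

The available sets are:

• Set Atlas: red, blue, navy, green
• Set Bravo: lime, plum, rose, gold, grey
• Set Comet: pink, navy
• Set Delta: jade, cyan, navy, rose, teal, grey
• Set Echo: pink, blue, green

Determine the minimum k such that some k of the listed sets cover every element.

4

Take {Atlas, Bravo, Delta, Echo}. Their union is {jade, red, lime, plum, pink, blue, cyan, navy, rose, gold, teal, grey, green}, which is all 13 elements.
Only Delta contains jade, so Delta is forced; the remaining 7 elements need at least 3 more sets (each remaining set adds at most 3) — so at least 4 sets are needed, and 4 is optimal.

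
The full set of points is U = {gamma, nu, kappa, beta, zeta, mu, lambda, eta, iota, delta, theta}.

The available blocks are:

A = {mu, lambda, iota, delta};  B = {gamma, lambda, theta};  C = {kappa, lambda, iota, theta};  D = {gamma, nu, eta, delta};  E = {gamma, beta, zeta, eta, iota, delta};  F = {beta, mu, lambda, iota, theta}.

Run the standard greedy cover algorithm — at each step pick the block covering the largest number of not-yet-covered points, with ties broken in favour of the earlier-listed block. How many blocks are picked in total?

Greedy: pick E (covers 6 new) → pick C (covers 3 new) → pick A (covers 1 new) → pick D (covers 1 new). Total picks: 4.

4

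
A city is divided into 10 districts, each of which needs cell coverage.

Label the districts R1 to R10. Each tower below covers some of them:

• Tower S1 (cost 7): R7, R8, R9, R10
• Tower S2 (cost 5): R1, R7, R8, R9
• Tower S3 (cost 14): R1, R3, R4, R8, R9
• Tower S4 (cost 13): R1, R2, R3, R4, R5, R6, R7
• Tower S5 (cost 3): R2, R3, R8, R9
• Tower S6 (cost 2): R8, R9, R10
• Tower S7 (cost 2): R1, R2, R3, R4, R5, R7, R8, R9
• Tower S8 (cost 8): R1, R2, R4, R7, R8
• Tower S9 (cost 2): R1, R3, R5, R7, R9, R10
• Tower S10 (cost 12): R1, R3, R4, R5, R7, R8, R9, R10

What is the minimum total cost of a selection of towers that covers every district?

S4, S6 together cover every district (S4 ∪ S6 = {R1, R2, R3, R4, R5, R6, R7, R8, R9, R10}); total cost 13 + 2 = 15.
The greedy pick S7, S6, S4 costs 17; no covering selection beats 15.

15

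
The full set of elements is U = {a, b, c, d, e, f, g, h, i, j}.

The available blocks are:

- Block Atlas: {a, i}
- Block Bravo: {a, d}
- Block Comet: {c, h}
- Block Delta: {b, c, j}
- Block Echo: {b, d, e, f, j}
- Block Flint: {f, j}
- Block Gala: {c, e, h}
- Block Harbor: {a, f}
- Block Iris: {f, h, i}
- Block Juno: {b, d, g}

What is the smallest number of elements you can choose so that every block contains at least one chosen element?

4

Take T = {a, c, f, g}. Each listed block contains at least one of these, so T is a hitting set of size 4.
The blocks Atlas, Comet, Flint, Juno are pairwise disjoint, so any hitting set needs a separate element for each — at least 4. Hence 4 is optimal.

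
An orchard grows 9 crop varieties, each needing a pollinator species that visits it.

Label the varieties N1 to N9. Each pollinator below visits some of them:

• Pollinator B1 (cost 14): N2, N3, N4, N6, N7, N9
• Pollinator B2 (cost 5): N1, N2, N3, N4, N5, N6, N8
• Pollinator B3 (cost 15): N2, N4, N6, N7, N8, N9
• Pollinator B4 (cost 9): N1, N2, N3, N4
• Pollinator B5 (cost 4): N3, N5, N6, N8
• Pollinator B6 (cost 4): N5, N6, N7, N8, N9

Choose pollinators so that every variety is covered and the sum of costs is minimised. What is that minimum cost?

B2, B6 together cover every variety (B2 ∪ B6 = {N1, N2, N3, N4, N5, N6, N7, N8, N9}); total cost 5 + 4 = 9.
No covering selection has total cost below 9.

9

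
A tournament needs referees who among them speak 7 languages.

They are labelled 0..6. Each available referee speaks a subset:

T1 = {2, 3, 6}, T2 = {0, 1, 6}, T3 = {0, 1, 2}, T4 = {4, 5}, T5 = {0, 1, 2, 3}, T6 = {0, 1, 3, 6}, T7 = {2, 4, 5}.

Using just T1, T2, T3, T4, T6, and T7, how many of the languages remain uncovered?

0

Union of T1, T2, T3, T4, T6, T7 = {0, 1, 2, 3, 4, 5, 6} — that's every language, so 0 are uncovered.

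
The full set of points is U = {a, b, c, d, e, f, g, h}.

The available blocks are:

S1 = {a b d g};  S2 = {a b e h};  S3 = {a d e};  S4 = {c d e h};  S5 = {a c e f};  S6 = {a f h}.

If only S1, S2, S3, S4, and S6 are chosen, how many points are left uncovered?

Union of S1, S2, S3, S4, S6 = {a, b, c, d, e, f, g, h} — that's every point, so 0 are uncovered.

0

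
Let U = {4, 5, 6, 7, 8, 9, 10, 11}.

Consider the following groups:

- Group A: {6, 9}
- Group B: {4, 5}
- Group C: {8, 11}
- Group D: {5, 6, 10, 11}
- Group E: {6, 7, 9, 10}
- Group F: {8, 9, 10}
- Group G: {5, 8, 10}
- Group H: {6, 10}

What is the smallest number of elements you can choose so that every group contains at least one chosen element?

The 3 elements {5, 6, 8} hit every group.
The groups B, C, E are pairwise disjoint, so any hitting set needs a separate element for each — at least 3. Hence 3 is optimal.

3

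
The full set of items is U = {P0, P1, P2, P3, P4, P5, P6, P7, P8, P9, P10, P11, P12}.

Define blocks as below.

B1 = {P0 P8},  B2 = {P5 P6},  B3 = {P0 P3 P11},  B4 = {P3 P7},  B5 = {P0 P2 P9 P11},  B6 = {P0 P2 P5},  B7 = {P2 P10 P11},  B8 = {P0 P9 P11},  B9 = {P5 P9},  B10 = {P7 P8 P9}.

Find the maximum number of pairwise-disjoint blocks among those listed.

4

B1, B2, B4, B7 are pairwise disjoint (B1={P0,P8}; B2={P5,P6}; B4={P3,P7}; B7={P2,P10,P11}).
Every remaining block overlaps one of these, and no 5 of the listed blocks are pairwise disjoint, so 4 is the maximum.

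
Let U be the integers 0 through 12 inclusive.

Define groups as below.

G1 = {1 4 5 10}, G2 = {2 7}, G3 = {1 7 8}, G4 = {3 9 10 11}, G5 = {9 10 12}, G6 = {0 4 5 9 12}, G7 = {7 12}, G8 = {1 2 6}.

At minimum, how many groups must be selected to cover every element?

G3, G4, G6, and G8 cover everything between them: the union {0, 1, 2, 3, 4, 5, 6, 7, 8, 9, 10, 11, 12} is all of U.
Only G6 contains 0, so G6 is forced; the remaining 8 elements need at least 3 more groups (each remaining group adds at most 3) — so at least 4 groups are needed, and 4 is optimal.

4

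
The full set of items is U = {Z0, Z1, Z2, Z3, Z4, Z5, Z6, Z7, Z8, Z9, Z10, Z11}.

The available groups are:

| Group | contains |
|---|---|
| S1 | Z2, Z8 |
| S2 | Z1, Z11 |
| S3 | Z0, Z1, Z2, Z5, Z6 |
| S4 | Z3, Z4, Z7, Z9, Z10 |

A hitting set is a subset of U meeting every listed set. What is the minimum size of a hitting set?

Take H = {Z1, Z2, Z7}. Each listed group contains at least one of these, so H is a hitting set of size 3.
The groups S1, S2, S4 are pairwise disjoint, so any hitting set needs a separate item for each — at least 3. Hence 3 is optimal.

3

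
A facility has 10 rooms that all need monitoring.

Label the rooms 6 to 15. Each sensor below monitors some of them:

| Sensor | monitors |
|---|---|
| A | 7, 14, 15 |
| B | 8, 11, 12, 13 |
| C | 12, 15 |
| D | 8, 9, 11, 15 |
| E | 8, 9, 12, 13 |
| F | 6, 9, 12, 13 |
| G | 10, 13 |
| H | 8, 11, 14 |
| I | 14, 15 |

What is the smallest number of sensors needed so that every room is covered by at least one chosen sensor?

A and F and G and H together: A ∪ F ∪ G ∪ H = {6, 7, 8, 9, 10, 11, 12, 13, 14, 15} — every room is covered.
No 3 of the 9 sensors cover everything (all 84 combinations miss at least one room), so 4 is optimal.

4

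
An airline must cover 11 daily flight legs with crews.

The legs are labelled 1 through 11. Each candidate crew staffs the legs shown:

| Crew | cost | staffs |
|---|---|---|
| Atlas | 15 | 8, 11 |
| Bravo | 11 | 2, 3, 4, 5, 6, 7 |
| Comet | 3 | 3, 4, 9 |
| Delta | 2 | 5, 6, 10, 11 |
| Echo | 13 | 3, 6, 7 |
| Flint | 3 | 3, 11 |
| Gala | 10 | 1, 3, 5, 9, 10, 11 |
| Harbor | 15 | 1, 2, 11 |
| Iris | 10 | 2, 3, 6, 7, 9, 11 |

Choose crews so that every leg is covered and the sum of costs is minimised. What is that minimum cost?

36

Atlas, Bravo, Gala together cover every leg (Atlas ∪ Bravo ∪ Gala = {1, 2, 3, 4, 5, 6, 7, 8, 9, 10, 11}); total cost 15 + 11 + 10 = 36.
The greedy pick Delta, Comet, Iris, Gala, Atlas costs 40; no covering selection beats 36.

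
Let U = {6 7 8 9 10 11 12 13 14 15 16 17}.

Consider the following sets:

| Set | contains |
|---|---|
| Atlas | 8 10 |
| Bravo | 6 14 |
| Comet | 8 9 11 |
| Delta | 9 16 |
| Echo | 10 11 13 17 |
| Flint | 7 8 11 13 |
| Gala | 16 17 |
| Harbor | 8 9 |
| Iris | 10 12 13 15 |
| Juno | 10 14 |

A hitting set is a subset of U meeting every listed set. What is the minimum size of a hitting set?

4

Take H = {6, 8, 10, 16}. Each listed set contains at least one of these, so H is a hitting set of size 4.
The sets Bravo, Gala, Harbor, Iris are pairwise disjoint, so any hitting set needs a separate point for each — at least 4. Hence 4 is optimal.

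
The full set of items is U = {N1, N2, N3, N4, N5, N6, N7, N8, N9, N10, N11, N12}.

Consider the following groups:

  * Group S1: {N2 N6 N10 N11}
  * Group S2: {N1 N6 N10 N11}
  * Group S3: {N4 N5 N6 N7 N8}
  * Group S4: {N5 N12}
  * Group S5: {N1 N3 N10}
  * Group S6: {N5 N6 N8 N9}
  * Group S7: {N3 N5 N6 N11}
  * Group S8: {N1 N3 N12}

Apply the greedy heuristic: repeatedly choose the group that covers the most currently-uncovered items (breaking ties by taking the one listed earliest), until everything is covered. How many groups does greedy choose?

4

Greedy: pick S3 (covers 5 new) → pick S1 (covers 3 new) → pick S8 (covers 3 new) → pick S6 (covers 1 new). Total picks: 4.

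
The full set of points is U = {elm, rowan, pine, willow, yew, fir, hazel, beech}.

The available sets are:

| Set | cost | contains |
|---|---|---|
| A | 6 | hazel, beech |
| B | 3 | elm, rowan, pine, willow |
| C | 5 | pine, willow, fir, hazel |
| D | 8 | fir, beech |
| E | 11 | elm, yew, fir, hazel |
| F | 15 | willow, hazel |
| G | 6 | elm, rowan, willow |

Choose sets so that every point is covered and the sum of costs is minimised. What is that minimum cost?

A, B, E together cover every point (A ∪ B ∪ E = {elm, rowan, pine, willow, yew, fir, hazel, beech}); total cost 6 + 3 + 11 = 20.
The greedy pick B, C, A, E costs 25; no covering selection beats 20.

20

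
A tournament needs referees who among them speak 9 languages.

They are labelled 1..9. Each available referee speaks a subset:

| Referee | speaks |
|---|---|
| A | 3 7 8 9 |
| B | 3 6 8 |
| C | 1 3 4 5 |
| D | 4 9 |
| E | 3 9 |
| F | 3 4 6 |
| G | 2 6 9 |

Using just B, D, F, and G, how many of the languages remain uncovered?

3

Union of B, D, F, G = {2, 3, 4, 6, 8, 9}.
Not covered: 1, 5, 7 — 3 languages.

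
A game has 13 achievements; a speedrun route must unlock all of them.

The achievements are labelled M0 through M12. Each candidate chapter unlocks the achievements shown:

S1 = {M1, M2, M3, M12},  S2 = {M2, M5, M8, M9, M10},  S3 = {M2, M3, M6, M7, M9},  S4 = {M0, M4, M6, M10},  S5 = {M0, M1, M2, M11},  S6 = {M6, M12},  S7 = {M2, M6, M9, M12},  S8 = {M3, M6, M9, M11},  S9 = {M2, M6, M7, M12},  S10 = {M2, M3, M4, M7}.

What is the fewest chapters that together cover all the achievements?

4

S2 and S5 and S7 and S10 together: S2 ∪ S5 ∪ S7 ∪ S10 = {M0, M1, M2, M3, M4, M5, M6, M7, M8, M9, M10, M11, M12} — every achievement is covered.
Only S2 contains M5, so S2 is forced; the remaining 8 achievements need at least 3 more chapters (each remaining chapter adds at most 3) — so at least 4 chapters are needed, and 4 is optimal.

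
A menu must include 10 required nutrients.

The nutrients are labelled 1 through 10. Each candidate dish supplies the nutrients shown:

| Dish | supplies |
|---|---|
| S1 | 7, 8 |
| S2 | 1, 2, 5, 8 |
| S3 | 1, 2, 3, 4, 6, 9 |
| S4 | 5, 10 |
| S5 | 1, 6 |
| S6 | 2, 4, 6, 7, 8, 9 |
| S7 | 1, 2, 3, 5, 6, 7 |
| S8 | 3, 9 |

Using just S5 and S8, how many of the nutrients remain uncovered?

6

Union of S5, S8 = {1, 3, 6, 9}.
Not covered: 2, 4, 5, 7, 8, 10 — 6 nutrients.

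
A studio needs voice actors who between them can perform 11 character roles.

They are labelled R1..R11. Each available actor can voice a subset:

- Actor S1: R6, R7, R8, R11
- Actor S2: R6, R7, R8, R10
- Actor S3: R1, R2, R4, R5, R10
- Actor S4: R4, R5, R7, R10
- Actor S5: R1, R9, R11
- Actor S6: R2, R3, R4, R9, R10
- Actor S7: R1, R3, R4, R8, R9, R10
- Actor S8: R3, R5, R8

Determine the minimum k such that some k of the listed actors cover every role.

S1 and S3 and S6 together: S1 ∪ S3 ∪ S6 = {R1, R2, R3, R4, R5, R6, R7, R8, R9, R10, R11} — every role is covered.
No 2 of the 8 actors cover everything (all 28 combinations miss at least one role), so 3 is optimal.

3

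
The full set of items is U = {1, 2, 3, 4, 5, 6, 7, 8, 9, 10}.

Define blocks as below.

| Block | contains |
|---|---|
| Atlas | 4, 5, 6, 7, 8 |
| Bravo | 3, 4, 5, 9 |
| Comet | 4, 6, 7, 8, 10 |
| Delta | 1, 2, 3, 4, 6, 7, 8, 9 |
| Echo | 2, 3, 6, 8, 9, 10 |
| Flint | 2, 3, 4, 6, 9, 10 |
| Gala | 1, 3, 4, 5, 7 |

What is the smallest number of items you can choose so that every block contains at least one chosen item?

H = {2, 4} meets every block (each contains at least one member of H), and |H| = 2.
No single item lies in every block, so at least 2 are needed and 2 is optimal.

2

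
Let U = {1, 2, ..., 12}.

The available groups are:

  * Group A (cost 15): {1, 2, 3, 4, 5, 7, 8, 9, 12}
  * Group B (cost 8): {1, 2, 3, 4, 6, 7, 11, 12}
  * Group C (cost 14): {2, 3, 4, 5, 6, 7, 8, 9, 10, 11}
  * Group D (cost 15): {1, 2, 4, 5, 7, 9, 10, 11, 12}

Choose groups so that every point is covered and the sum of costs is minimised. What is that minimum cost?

22

B, C together cover every point (B ∪ C = {1, 2, 3, 4, 5, 6, 7, 8, 9, 10, 11, 12}); total cost 8 + 14 = 22.
No covering selection has total cost below 22.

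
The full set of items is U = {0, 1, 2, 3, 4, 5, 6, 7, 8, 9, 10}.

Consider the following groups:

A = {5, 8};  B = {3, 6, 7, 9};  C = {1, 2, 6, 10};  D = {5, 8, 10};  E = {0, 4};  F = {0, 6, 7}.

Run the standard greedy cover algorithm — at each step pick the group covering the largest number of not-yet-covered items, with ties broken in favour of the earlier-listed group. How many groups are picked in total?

4

Greedy: pick B (covers 4 new) → pick C (covers 3 new) → pick A (covers 2 new) → pick E (covers 2 new). Total picks: 4.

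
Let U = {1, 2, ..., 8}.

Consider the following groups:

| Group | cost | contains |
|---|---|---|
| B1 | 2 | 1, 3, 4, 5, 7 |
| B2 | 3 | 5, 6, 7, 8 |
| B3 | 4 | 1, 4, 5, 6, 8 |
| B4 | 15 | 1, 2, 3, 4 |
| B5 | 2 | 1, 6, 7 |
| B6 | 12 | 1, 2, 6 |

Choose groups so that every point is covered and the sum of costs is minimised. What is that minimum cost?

17

B1, B2, B6 together cover every point (B1 ∪ B2 ∪ B6 = {1, 2, 3, 4, 5, 6, 7, 8}); total cost 2 + 3 + 12 = 17.
No covering selection has total cost below 17.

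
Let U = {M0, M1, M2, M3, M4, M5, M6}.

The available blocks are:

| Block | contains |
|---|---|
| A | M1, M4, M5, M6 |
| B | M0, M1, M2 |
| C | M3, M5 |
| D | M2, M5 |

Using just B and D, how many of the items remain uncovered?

Union of B, D = {M0, M1, M2, M5}.
Not covered: M3, M4, M6 — 3 items.

3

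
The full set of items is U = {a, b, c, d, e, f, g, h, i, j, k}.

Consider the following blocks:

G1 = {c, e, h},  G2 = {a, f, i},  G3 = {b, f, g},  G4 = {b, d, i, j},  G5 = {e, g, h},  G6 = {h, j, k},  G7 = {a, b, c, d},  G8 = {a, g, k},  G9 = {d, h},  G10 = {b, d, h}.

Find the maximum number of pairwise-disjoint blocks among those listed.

3

G1, G4, G8 are pairwise disjoint (G1={c,e,h}; G4={b,d,i,j}; G8={a,g,k}).
Every remaining block overlaps one of these, and no 4 of the listed blocks are pairwise disjoint, so 3 is the maximum.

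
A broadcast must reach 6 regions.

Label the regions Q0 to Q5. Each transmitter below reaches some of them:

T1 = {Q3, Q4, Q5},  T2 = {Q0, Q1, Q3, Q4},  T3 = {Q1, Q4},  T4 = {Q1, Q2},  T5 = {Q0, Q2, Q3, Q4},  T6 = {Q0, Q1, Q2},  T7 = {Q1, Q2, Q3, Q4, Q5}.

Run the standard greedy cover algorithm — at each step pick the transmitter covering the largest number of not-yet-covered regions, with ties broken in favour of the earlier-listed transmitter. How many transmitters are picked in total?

2

Greedy: pick T7 (covers 5 new) → pick T2 (covers 1 new). Total picks: 2.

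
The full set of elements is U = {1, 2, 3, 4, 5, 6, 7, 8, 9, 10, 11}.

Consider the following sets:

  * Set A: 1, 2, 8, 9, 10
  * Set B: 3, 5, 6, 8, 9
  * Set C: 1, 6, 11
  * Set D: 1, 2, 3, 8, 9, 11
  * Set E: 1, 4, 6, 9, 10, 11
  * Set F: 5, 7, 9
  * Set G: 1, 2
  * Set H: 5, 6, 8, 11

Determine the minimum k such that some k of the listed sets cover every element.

3

Take {D, E, F}. Their union is {1, 2, 3, 4, 5, 6, 7, 8, 9, 10, 11}, which is all 11 elements.
Only E contains 4, so E is forced; the remaining 5 elements need at least 2 more sets (each remaining set adds at most 3) — so at least 3 sets are needed, and 3 is optimal.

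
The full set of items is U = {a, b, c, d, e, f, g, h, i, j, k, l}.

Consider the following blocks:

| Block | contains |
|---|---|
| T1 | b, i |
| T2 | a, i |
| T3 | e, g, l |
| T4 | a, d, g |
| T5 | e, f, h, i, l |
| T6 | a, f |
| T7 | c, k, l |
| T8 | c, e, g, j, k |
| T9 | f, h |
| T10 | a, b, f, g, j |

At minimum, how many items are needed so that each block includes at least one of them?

The 4 items {c, f, g, i} hit every block.
The blocks T1, T4, T7, T9 are pairwise disjoint, so any hitting set needs a separate item for each — at least 4. Hence 4 is optimal.

4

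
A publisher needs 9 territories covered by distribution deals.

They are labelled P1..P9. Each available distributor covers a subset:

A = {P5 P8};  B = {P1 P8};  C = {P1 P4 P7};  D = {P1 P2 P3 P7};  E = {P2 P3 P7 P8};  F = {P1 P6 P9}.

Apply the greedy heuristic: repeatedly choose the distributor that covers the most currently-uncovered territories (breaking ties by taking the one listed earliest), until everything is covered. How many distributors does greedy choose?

Greedy: pick D (covers 4 new) → pick A (covers 2 new) → pick F (covers 2 new) → pick C (covers 1 new). Total picks: 4.

4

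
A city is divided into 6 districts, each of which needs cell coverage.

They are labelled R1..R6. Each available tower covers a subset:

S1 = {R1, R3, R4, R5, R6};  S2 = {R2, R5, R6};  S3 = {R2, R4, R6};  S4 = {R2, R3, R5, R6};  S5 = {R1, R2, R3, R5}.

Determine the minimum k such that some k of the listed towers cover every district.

Take {S1, S2}. Their union is {R1, R2, R3, R4, R5, R6}, which is all 6 districts.
No single tower has all 6 districts (the largest, S1, has 5), so 2 is optimal.

2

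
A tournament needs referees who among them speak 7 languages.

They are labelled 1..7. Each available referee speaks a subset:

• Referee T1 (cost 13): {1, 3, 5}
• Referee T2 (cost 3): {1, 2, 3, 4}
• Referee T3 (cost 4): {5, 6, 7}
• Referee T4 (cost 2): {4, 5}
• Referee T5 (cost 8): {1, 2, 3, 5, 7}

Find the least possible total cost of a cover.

T2, T3 together cover every language (T2 ∪ T3 = {1, 2, 3, 4, 5, 6, 7}); total cost 3 + 4 = 7.
No covering selection has total cost below 7.

7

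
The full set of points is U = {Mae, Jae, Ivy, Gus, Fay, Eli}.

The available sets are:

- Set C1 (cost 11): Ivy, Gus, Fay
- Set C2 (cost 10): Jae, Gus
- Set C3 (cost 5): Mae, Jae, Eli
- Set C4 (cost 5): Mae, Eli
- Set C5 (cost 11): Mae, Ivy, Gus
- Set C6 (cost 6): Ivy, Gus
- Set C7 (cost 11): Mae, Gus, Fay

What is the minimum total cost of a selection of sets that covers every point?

16

C1, C3 together cover every point (C1 ∪ C3 = {Mae, Jae, Ivy, Gus, Fay, Eli}); total cost 11 + 5 = 16.
The greedy pick C3, C6, C1 costs 22; no covering selection beats 16.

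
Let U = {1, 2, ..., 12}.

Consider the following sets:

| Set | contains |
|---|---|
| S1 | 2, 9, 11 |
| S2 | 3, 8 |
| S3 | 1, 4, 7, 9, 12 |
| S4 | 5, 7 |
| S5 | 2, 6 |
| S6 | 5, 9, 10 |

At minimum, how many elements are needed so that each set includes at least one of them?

4

Take H = {2, 7, 8, 10}. Each listed set contains at least one of these, so H is a hitting set of size 4.
No choice of 3 elements meets every set, so 4 is the minimum.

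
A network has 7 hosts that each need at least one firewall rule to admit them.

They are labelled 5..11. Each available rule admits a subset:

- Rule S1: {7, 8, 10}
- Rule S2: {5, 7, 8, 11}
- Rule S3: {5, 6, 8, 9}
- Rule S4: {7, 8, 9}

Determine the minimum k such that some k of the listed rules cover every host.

S1 and S2 and S3 together: S1 ∪ S2 ∪ S3 = {5, 6, 7, 8, 9, 10, 11} — every host is covered.
Only S3 contains 6, so S3 is forced; the remaining 3 hosts need at least 2 more rules (each remaining rule adds at most 2) — so at least 3 rules are needed, and 3 is optimal.

3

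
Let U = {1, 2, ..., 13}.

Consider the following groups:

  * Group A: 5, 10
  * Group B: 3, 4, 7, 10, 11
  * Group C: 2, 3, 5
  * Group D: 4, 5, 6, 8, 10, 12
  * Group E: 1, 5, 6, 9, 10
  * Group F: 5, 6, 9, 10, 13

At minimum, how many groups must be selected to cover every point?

B, C, D, E, and F cover everything between them: the union {1, 2, 3, 4, 5, 6, 7, 8, 9, 10, 11, 12, 13} is all of U.
No 4 of the 6 groups cover everything (all 15 combinations miss at least one point), so 5 is optimal.

5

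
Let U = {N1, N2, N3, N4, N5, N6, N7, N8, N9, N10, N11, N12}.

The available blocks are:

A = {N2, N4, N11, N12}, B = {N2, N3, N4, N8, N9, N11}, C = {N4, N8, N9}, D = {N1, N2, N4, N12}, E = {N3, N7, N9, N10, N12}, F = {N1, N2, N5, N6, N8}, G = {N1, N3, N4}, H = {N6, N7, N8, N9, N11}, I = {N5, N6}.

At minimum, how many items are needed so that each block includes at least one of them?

T = {N4, N6, N7} meets every block (each contains at least one member of T), and |T| = 3.
No choice of 2 items meets every block, so 3 is the minimum.

3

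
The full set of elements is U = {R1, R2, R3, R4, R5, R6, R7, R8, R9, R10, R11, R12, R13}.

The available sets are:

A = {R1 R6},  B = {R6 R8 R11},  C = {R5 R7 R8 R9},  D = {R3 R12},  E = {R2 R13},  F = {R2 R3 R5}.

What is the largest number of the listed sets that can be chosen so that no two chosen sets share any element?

A, C, D, E are pairwise disjoint (A={R1,R6}; C={R5,R7,R8,R9}; D={R3,R12}; E={R2,R13}).
Every remaining set overlaps one of these, and no 5 of the listed sets are pairwise disjoint, so 4 is the maximum.

4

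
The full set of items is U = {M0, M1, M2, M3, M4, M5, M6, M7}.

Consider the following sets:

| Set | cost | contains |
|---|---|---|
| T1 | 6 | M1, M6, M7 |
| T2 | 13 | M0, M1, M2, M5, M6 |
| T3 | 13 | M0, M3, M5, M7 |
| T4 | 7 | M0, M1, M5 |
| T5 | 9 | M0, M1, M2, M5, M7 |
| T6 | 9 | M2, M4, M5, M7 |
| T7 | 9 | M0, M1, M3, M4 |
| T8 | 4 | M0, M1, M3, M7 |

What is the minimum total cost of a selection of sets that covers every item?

19

T1, T6, T8 together cover every item (T1 ∪ T6 ∪ T8 = {M0, M1, M2, M3, M4, M5, M6, M7}); total cost 6 + 9 + 4 = 19.
No covering selection has total cost below 19.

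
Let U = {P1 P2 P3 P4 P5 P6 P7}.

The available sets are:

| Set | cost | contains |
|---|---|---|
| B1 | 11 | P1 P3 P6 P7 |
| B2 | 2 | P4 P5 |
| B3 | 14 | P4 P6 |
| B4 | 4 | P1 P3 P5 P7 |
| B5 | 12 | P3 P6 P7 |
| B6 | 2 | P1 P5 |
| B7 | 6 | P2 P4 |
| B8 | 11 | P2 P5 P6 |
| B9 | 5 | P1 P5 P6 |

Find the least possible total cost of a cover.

B4, B7, B9 together cover every item (B4 ∪ B7 ∪ B9 = {P1, P2, P3, P4, P5, P6, P7}); total cost 4 + 6 + 5 = 15.
The greedy pick B2, B4, B9, B7 costs 17; no covering selection beats 15.

15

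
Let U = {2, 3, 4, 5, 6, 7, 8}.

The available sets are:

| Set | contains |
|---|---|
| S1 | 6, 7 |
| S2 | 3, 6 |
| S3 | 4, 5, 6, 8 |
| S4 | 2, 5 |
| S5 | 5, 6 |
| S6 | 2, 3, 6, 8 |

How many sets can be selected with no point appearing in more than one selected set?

2

S1, S4 are pairwise disjoint (S1={6,7}; S4={2,5}).
Every remaining set overlaps one of these, and no 3 of the listed sets are pairwise disjoint, so 2 is the maximum.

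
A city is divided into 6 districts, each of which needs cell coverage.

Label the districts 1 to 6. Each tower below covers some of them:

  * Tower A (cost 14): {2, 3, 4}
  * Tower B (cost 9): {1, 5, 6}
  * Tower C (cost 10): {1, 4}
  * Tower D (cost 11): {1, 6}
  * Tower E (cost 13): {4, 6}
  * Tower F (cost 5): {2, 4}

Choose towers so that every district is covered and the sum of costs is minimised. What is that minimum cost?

A, B together cover every district (A ∪ B = {1, 2, 3, 4, 5, 6}); total cost 14 + 9 = 23.
The greedy pick F, B, A costs 28; no covering selection beats 23.

23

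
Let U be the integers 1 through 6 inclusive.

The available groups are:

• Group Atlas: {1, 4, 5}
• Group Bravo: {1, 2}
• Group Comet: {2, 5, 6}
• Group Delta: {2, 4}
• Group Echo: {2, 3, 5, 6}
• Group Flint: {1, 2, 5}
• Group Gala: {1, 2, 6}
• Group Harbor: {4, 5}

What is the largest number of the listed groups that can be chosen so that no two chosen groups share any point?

Gala, Harbor are pairwise disjoint (Gala={1,2,6}; Harbor={4,5}).
Every remaining group overlaps one of these, and no 3 of the listed groups are pairwise disjoint, so 2 is the maximum.

2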